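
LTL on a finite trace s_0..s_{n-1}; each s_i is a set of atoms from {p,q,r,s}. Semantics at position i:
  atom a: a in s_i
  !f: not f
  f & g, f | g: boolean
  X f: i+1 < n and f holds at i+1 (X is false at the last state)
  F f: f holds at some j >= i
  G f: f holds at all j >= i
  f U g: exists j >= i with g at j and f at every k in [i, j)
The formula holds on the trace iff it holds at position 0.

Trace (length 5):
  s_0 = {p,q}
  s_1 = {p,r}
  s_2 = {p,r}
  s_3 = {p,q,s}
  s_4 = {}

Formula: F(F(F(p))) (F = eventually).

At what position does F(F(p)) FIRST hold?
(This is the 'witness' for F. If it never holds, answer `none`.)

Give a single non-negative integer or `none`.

Answer: 0

Derivation:
s_0={p,q}: F(F(p))=True F(p)=True p=True
s_1={p,r}: F(F(p))=True F(p)=True p=True
s_2={p,r}: F(F(p))=True F(p)=True p=True
s_3={p,q,s}: F(F(p))=True F(p)=True p=True
s_4={}: F(F(p))=False F(p)=False p=False
F(F(F(p))) holds; first witness at position 0.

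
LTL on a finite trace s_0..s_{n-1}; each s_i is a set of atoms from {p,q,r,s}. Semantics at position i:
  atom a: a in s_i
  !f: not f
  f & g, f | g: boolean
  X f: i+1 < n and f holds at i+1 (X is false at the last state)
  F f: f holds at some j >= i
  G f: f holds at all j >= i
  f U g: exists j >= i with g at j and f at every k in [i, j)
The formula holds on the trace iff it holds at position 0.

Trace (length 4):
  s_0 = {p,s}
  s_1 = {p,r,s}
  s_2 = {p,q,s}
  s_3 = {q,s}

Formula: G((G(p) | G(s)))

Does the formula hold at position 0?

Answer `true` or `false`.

s_0={p,s}: G((G(p) | G(s)))=True (G(p) | G(s))=True G(p)=False p=True G(s)=True s=True
s_1={p,r,s}: G((G(p) | G(s)))=True (G(p) | G(s))=True G(p)=False p=True G(s)=True s=True
s_2={p,q,s}: G((G(p) | G(s)))=True (G(p) | G(s))=True G(p)=False p=True G(s)=True s=True
s_3={q,s}: G((G(p) | G(s)))=True (G(p) | G(s))=True G(p)=False p=False G(s)=True s=True

Answer: true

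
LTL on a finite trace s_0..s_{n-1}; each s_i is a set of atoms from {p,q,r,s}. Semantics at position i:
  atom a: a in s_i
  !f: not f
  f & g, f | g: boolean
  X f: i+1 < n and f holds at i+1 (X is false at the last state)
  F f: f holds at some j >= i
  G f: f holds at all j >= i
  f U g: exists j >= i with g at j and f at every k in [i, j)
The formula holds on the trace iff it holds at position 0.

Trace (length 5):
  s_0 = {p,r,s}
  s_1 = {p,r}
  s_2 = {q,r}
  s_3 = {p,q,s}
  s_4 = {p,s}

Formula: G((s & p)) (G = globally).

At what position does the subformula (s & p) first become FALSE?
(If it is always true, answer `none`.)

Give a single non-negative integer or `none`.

s_0={p,r,s}: (s & p)=True s=True p=True
s_1={p,r}: (s & p)=False s=False p=True
s_2={q,r}: (s & p)=False s=False p=False
s_3={p,q,s}: (s & p)=True s=True p=True
s_4={p,s}: (s & p)=True s=True p=True
G((s & p)) holds globally = False
First violation at position 1.

Answer: 1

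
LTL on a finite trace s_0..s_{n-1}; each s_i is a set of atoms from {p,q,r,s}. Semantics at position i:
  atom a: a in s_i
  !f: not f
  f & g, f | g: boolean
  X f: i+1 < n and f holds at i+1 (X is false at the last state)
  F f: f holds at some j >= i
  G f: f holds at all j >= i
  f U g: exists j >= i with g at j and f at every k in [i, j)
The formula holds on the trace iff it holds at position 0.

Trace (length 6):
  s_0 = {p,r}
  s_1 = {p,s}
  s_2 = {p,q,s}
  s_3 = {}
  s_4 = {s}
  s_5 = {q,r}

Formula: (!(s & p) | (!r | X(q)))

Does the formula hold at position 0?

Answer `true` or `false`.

Answer: true

Derivation:
s_0={p,r}: (!(s & p) | (!r | X(q)))=True !(s & p)=True (s & p)=False s=False p=True (!r | X(q))=False !r=False r=True X(q)=False q=False
s_1={p,s}: (!(s & p) | (!r | X(q)))=True !(s & p)=False (s & p)=True s=True p=True (!r | X(q))=True !r=True r=False X(q)=True q=False
s_2={p,q,s}: (!(s & p) | (!r | X(q)))=True !(s & p)=False (s & p)=True s=True p=True (!r | X(q))=True !r=True r=False X(q)=False q=True
s_3={}: (!(s & p) | (!r | X(q)))=True !(s & p)=True (s & p)=False s=False p=False (!r | X(q))=True !r=True r=False X(q)=False q=False
s_4={s}: (!(s & p) | (!r | X(q)))=True !(s & p)=True (s & p)=False s=True p=False (!r | X(q))=True !r=True r=False X(q)=True q=False
s_5={q,r}: (!(s & p) | (!r | X(q)))=True !(s & p)=True (s & p)=False s=False p=False (!r | X(q))=False !r=False r=True X(q)=False q=True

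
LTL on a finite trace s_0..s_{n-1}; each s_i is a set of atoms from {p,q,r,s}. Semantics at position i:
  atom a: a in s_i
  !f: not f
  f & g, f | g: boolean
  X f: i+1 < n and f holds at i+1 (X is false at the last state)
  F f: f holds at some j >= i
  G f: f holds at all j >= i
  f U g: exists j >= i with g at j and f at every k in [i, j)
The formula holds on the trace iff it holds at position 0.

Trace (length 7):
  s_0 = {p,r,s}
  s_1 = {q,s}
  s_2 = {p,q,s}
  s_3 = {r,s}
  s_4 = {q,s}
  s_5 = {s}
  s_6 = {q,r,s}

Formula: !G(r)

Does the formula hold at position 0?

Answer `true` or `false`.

Answer: true

Derivation:
s_0={p,r,s}: !G(r)=True G(r)=False r=True
s_1={q,s}: !G(r)=True G(r)=False r=False
s_2={p,q,s}: !G(r)=True G(r)=False r=False
s_3={r,s}: !G(r)=True G(r)=False r=True
s_4={q,s}: !G(r)=True G(r)=False r=False
s_5={s}: !G(r)=True G(r)=False r=False
s_6={q,r,s}: !G(r)=False G(r)=True r=True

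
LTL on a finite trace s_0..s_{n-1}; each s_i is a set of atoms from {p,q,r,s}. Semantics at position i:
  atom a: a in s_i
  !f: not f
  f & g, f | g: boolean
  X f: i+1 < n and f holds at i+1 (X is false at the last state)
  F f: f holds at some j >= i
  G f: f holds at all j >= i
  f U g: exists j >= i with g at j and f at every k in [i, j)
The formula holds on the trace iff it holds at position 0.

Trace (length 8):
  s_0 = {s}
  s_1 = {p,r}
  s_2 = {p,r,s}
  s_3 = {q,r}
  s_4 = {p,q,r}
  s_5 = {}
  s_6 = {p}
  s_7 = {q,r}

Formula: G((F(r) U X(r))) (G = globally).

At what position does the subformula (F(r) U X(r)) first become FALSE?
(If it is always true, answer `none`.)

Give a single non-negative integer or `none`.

s_0={s}: (F(r) U X(r))=True F(r)=True r=False X(r)=True
s_1={p,r}: (F(r) U X(r))=True F(r)=True r=True X(r)=True
s_2={p,r,s}: (F(r) U X(r))=True F(r)=True r=True X(r)=True
s_3={q,r}: (F(r) U X(r))=True F(r)=True r=True X(r)=True
s_4={p,q,r}: (F(r) U X(r))=True F(r)=True r=True X(r)=False
s_5={}: (F(r) U X(r))=True F(r)=True r=False X(r)=False
s_6={p}: (F(r) U X(r))=True F(r)=True r=False X(r)=True
s_7={q,r}: (F(r) U X(r))=False F(r)=True r=True X(r)=False
G((F(r) U X(r))) holds globally = False
First violation at position 7.

Answer: 7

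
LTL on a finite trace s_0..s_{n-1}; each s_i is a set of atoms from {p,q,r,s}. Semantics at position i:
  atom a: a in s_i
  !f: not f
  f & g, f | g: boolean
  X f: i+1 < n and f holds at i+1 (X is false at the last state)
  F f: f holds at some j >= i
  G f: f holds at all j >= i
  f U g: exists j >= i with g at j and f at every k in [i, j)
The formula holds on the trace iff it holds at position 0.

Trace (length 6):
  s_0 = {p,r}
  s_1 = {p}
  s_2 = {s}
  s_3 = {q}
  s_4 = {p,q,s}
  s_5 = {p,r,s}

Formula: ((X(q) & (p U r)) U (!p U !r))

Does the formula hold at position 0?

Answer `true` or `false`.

s_0={p,r}: ((X(q) & (p U r)) U (!p U !r))=False (X(q) & (p U r))=False X(q)=False q=False (p U r)=True p=True r=True (!p U !r)=False !p=False !r=False
s_1={p}: ((X(q) & (p U r)) U (!p U !r))=True (X(q) & (p U r))=False X(q)=False q=False (p U r)=False p=True r=False (!p U !r)=True !p=False !r=True
s_2={s}: ((X(q) & (p U r)) U (!p U !r))=True (X(q) & (p U r))=False X(q)=True q=False (p U r)=False p=False r=False (!p U !r)=True !p=True !r=True
s_3={q}: ((X(q) & (p U r)) U (!p U !r))=True (X(q) & (p U r))=False X(q)=True q=True (p U r)=False p=False r=False (!p U !r)=True !p=True !r=True
s_4={p,q,s}: ((X(q) & (p U r)) U (!p U !r))=True (X(q) & (p U r))=False X(q)=False q=True (p U r)=True p=True r=False (!p U !r)=True !p=False !r=True
s_5={p,r,s}: ((X(q) & (p U r)) U (!p U !r))=False (X(q) & (p U r))=False X(q)=False q=False (p U r)=True p=True r=True (!p U !r)=False !p=False !r=False

Answer: false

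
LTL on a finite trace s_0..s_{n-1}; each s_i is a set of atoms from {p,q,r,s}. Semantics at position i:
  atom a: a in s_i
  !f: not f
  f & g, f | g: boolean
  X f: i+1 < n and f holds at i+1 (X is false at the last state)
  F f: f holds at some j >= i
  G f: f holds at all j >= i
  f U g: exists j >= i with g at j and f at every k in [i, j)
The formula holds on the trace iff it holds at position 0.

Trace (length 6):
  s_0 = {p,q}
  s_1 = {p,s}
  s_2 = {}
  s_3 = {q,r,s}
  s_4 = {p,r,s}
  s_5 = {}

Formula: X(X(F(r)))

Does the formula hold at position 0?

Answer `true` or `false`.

Answer: true

Derivation:
s_0={p,q}: X(X(F(r)))=True X(F(r))=True F(r)=True r=False
s_1={p,s}: X(X(F(r)))=True X(F(r))=True F(r)=True r=False
s_2={}: X(X(F(r)))=True X(F(r))=True F(r)=True r=False
s_3={q,r,s}: X(X(F(r)))=False X(F(r))=True F(r)=True r=True
s_4={p,r,s}: X(X(F(r)))=False X(F(r))=False F(r)=True r=True
s_5={}: X(X(F(r)))=False X(F(r))=False F(r)=False r=False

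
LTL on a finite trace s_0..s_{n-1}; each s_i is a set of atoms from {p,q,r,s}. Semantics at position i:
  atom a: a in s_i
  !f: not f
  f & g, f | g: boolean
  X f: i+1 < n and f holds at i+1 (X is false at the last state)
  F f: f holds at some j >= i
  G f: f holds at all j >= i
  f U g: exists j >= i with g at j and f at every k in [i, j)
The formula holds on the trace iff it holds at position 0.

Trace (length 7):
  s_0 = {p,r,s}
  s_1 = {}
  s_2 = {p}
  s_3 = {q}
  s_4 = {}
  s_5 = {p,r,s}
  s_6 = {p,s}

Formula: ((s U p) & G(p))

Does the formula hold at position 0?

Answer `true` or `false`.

Answer: false

Derivation:
s_0={p,r,s}: ((s U p) & G(p))=False (s U p)=True s=True p=True G(p)=False
s_1={}: ((s U p) & G(p))=False (s U p)=False s=False p=False G(p)=False
s_2={p}: ((s U p) & G(p))=False (s U p)=True s=False p=True G(p)=False
s_3={q}: ((s U p) & G(p))=False (s U p)=False s=False p=False G(p)=False
s_4={}: ((s U p) & G(p))=False (s U p)=False s=False p=False G(p)=False
s_5={p,r,s}: ((s U p) & G(p))=True (s U p)=True s=True p=True G(p)=True
s_6={p,s}: ((s U p) & G(p))=True (s U p)=True s=True p=True G(p)=True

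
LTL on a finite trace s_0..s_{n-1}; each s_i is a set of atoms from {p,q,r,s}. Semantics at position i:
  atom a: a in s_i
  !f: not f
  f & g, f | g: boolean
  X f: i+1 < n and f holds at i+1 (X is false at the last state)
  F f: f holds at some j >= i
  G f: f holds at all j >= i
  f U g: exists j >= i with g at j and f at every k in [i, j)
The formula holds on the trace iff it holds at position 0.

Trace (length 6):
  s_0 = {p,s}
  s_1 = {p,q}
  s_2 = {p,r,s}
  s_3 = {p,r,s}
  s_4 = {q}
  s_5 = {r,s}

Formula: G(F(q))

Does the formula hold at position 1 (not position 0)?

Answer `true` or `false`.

s_0={p,s}: G(F(q))=False F(q)=True q=False
s_1={p,q}: G(F(q))=False F(q)=True q=True
s_2={p,r,s}: G(F(q))=False F(q)=True q=False
s_3={p,r,s}: G(F(q))=False F(q)=True q=False
s_4={q}: G(F(q))=False F(q)=True q=True
s_5={r,s}: G(F(q))=False F(q)=False q=False
Evaluating at position 1: result = False

Answer: false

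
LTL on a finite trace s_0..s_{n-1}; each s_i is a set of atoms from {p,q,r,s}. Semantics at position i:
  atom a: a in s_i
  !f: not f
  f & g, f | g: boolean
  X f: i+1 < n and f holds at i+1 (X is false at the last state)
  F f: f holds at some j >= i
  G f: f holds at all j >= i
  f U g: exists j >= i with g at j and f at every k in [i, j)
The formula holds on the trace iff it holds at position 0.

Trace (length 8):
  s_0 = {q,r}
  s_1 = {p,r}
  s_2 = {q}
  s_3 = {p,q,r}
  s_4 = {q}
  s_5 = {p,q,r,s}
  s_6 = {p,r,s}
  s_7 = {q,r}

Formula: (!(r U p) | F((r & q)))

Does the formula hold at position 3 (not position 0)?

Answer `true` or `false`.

Answer: true

Derivation:
s_0={q,r}: (!(r U p) | F((r & q)))=True !(r U p)=False (r U p)=True r=True p=False F((r & q))=True (r & q)=True q=True
s_1={p,r}: (!(r U p) | F((r & q)))=True !(r U p)=False (r U p)=True r=True p=True F((r & q))=True (r & q)=False q=False
s_2={q}: (!(r U p) | F((r & q)))=True !(r U p)=True (r U p)=False r=False p=False F((r & q))=True (r & q)=False q=True
s_3={p,q,r}: (!(r U p) | F((r & q)))=True !(r U p)=False (r U p)=True r=True p=True F((r & q))=True (r & q)=True q=True
s_4={q}: (!(r U p) | F((r & q)))=True !(r U p)=True (r U p)=False r=False p=False F((r & q))=True (r & q)=False q=True
s_5={p,q,r,s}: (!(r U p) | F((r & q)))=True !(r U p)=False (r U p)=True r=True p=True F((r & q))=True (r & q)=True q=True
s_6={p,r,s}: (!(r U p) | F((r & q)))=True !(r U p)=False (r U p)=True r=True p=True F((r & q))=True (r & q)=False q=False
s_7={q,r}: (!(r U p) | F((r & q)))=True !(r U p)=True (r U p)=False r=True p=False F((r & q))=True (r & q)=True q=True
Evaluating at position 3: result = True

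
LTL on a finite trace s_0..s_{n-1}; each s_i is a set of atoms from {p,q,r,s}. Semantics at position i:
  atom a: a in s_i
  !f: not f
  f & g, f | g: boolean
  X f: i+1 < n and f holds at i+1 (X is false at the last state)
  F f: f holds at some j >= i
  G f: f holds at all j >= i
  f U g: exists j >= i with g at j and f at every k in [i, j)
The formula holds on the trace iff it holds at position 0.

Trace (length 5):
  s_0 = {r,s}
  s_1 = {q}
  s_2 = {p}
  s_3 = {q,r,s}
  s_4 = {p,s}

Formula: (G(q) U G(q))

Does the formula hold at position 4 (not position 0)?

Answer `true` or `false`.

s_0={r,s}: (G(q) U G(q))=False G(q)=False q=False
s_1={q}: (G(q) U G(q))=False G(q)=False q=True
s_2={p}: (G(q) U G(q))=False G(q)=False q=False
s_3={q,r,s}: (G(q) U G(q))=False G(q)=False q=True
s_4={p,s}: (G(q) U G(q))=False G(q)=False q=False
Evaluating at position 4: result = False

Answer: false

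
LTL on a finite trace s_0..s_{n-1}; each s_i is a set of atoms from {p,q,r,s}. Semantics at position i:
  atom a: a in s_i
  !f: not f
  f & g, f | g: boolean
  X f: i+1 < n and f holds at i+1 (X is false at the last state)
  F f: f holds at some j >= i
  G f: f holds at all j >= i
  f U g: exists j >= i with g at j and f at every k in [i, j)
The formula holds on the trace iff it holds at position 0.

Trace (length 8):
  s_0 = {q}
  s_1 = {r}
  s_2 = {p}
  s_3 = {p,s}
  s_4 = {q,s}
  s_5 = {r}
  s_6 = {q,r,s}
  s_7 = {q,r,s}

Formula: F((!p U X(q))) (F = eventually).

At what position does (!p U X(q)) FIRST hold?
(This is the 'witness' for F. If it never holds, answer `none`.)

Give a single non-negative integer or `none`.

Answer: 3

Derivation:
s_0={q}: (!p U X(q))=False !p=True p=False X(q)=False q=True
s_1={r}: (!p U X(q))=False !p=True p=False X(q)=False q=False
s_2={p}: (!p U X(q))=False !p=False p=True X(q)=False q=False
s_3={p,s}: (!p U X(q))=True !p=False p=True X(q)=True q=False
s_4={q,s}: (!p U X(q))=True !p=True p=False X(q)=False q=True
s_5={r}: (!p U X(q))=True !p=True p=False X(q)=True q=False
s_6={q,r,s}: (!p U X(q))=True !p=True p=False X(q)=True q=True
s_7={q,r,s}: (!p U X(q))=False !p=True p=False X(q)=False q=True
F((!p U X(q))) holds; first witness at position 3.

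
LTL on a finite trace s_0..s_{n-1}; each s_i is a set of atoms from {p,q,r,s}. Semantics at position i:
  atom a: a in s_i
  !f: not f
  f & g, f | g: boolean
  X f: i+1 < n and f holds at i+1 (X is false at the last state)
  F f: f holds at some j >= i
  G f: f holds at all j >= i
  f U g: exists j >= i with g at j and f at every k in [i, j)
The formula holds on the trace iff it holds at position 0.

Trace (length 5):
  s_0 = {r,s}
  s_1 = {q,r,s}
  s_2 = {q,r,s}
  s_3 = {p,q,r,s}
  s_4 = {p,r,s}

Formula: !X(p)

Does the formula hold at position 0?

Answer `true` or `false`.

Answer: true

Derivation:
s_0={r,s}: !X(p)=True X(p)=False p=False
s_1={q,r,s}: !X(p)=True X(p)=False p=False
s_2={q,r,s}: !X(p)=False X(p)=True p=False
s_3={p,q,r,s}: !X(p)=False X(p)=True p=True
s_4={p,r,s}: !X(p)=True X(p)=False p=True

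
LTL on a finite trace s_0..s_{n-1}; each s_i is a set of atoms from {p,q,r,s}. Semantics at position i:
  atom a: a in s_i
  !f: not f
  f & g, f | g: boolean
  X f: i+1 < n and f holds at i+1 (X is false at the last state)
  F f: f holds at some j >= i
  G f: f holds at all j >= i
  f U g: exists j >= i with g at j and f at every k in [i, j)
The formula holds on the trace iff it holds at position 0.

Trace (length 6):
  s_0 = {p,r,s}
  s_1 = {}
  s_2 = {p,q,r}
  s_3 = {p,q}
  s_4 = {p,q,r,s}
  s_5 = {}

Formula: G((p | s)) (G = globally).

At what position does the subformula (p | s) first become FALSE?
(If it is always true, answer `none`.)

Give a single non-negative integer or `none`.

Answer: 1

Derivation:
s_0={p,r,s}: (p | s)=True p=True s=True
s_1={}: (p | s)=False p=False s=False
s_2={p,q,r}: (p | s)=True p=True s=False
s_3={p,q}: (p | s)=True p=True s=False
s_4={p,q,r,s}: (p | s)=True p=True s=True
s_5={}: (p | s)=False p=False s=False
G((p | s)) holds globally = False
First violation at position 1.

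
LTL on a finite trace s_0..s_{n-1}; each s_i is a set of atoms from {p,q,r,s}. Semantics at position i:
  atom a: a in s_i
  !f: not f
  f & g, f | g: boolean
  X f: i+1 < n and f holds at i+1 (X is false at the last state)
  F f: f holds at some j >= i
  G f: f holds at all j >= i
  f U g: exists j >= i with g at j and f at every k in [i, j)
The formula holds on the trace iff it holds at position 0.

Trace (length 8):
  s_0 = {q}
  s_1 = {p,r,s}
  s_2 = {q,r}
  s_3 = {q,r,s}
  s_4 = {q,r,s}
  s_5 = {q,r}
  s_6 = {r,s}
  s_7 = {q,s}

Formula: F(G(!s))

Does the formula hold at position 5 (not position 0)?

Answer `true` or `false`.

Answer: false

Derivation:
s_0={q}: F(G(!s))=False G(!s)=False !s=True s=False
s_1={p,r,s}: F(G(!s))=False G(!s)=False !s=False s=True
s_2={q,r}: F(G(!s))=False G(!s)=False !s=True s=False
s_3={q,r,s}: F(G(!s))=False G(!s)=False !s=False s=True
s_4={q,r,s}: F(G(!s))=False G(!s)=False !s=False s=True
s_5={q,r}: F(G(!s))=False G(!s)=False !s=True s=False
s_6={r,s}: F(G(!s))=False G(!s)=False !s=False s=True
s_7={q,s}: F(G(!s))=False G(!s)=False !s=False s=True
Evaluating at position 5: result = False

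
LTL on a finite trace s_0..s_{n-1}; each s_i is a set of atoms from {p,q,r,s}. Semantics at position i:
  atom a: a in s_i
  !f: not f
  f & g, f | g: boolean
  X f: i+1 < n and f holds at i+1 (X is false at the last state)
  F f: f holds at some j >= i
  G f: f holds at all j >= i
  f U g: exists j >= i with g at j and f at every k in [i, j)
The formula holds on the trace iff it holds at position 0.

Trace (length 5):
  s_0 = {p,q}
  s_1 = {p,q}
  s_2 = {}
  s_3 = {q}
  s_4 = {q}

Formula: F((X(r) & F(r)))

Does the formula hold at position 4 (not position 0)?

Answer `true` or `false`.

Answer: false

Derivation:
s_0={p,q}: F((X(r) & F(r)))=False (X(r) & F(r))=False X(r)=False r=False F(r)=False
s_1={p,q}: F((X(r) & F(r)))=False (X(r) & F(r))=False X(r)=False r=False F(r)=False
s_2={}: F((X(r) & F(r)))=False (X(r) & F(r))=False X(r)=False r=False F(r)=False
s_3={q}: F((X(r) & F(r)))=False (X(r) & F(r))=False X(r)=False r=False F(r)=False
s_4={q}: F((X(r) & F(r)))=False (X(r) & F(r))=False X(r)=False r=False F(r)=False
Evaluating at position 4: result = False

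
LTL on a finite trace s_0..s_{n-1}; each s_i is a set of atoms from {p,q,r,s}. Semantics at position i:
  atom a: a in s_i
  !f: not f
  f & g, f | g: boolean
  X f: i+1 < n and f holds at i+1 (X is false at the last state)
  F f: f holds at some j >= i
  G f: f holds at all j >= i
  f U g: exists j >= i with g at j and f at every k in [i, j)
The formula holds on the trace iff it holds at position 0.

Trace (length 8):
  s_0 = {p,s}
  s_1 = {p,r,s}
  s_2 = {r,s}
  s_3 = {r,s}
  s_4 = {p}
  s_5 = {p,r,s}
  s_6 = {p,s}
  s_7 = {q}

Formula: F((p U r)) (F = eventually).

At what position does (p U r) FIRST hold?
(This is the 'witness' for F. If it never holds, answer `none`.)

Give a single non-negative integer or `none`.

s_0={p,s}: (p U r)=True p=True r=False
s_1={p,r,s}: (p U r)=True p=True r=True
s_2={r,s}: (p U r)=True p=False r=True
s_3={r,s}: (p U r)=True p=False r=True
s_4={p}: (p U r)=True p=True r=False
s_5={p,r,s}: (p U r)=True p=True r=True
s_6={p,s}: (p U r)=False p=True r=False
s_7={q}: (p U r)=False p=False r=False
F((p U r)) holds; first witness at position 0.

Answer: 0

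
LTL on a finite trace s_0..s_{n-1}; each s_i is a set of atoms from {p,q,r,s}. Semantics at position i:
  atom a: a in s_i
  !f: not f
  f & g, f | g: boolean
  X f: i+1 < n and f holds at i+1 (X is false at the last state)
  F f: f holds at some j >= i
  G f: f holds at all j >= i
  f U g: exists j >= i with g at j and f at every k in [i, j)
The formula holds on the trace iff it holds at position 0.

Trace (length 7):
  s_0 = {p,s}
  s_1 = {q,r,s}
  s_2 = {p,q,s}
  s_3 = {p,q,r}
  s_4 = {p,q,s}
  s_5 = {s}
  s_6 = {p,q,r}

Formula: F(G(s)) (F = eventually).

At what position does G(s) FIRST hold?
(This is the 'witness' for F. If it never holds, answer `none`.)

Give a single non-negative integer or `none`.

Answer: none

Derivation:
s_0={p,s}: G(s)=False s=True
s_1={q,r,s}: G(s)=False s=True
s_2={p,q,s}: G(s)=False s=True
s_3={p,q,r}: G(s)=False s=False
s_4={p,q,s}: G(s)=False s=True
s_5={s}: G(s)=False s=True
s_6={p,q,r}: G(s)=False s=False
F(G(s)) does not hold (no witness exists).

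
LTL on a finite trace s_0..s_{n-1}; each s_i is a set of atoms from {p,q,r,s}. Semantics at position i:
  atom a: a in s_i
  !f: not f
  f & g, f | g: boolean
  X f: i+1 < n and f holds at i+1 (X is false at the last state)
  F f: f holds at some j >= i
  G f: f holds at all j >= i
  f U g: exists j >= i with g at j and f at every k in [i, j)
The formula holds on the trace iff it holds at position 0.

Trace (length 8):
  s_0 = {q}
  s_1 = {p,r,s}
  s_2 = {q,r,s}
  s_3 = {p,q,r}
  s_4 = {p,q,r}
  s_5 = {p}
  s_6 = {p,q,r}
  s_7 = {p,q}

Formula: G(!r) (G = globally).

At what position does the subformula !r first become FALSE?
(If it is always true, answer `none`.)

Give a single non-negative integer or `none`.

s_0={q}: !r=True r=False
s_1={p,r,s}: !r=False r=True
s_2={q,r,s}: !r=False r=True
s_3={p,q,r}: !r=False r=True
s_4={p,q,r}: !r=False r=True
s_5={p}: !r=True r=False
s_6={p,q,r}: !r=False r=True
s_7={p,q}: !r=True r=False
G(!r) holds globally = False
First violation at position 1.

Answer: 1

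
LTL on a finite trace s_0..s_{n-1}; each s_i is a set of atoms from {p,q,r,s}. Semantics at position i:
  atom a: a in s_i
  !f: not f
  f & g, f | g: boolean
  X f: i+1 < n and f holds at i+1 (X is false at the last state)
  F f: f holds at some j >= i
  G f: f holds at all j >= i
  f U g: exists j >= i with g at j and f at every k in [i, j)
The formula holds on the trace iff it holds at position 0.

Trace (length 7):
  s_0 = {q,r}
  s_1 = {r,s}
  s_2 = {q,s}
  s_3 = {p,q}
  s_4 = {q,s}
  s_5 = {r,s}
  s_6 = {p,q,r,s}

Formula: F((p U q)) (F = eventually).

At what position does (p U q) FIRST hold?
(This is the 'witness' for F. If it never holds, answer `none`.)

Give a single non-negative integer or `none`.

s_0={q,r}: (p U q)=True p=False q=True
s_1={r,s}: (p U q)=False p=False q=False
s_2={q,s}: (p U q)=True p=False q=True
s_3={p,q}: (p U q)=True p=True q=True
s_4={q,s}: (p U q)=True p=False q=True
s_5={r,s}: (p U q)=False p=False q=False
s_6={p,q,r,s}: (p U q)=True p=True q=True
F((p U q)) holds; first witness at position 0.

Answer: 0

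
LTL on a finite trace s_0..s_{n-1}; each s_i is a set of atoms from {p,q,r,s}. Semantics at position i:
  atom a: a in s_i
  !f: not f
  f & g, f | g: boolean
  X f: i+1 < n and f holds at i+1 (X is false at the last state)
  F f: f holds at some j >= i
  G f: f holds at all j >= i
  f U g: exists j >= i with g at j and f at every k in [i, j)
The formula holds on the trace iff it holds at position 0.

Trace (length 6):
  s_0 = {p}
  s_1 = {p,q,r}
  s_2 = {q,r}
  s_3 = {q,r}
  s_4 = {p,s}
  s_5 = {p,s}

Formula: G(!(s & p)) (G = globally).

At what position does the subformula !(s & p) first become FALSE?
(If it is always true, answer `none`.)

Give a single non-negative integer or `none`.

s_0={p}: !(s & p)=True (s & p)=False s=False p=True
s_1={p,q,r}: !(s & p)=True (s & p)=False s=False p=True
s_2={q,r}: !(s & p)=True (s & p)=False s=False p=False
s_3={q,r}: !(s & p)=True (s & p)=False s=False p=False
s_4={p,s}: !(s & p)=False (s & p)=True s=True p=True
s_5={p,s}: !(s & p)=False (s & p)=True s=True p=True
G(!(s & p)) holds globally = False
First violation at position 4.

Answer: 4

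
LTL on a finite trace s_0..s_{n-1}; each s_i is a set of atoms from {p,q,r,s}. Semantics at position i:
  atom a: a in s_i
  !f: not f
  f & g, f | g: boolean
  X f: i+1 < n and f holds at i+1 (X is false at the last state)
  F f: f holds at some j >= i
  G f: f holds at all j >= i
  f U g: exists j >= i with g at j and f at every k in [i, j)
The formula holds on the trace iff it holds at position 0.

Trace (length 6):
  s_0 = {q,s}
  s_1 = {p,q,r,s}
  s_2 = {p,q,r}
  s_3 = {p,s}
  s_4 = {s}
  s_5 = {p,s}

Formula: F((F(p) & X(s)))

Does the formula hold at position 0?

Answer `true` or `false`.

s_0={q,s}: F((F(p) & X(s)))=True (F(p) & X(s))=True F(p)=True p=False X(s)=True s=True
s_1={p,q,r,s}: F((F(p) & X(s)))=True (F(p) & X(s))=False F(p)=True p=True X(s)=False s=True
s_2={p,q,r}: F((F(p) & X(s)))=True (F(p) & X(s))=True F(p)=True p=True X(s)=True s=False
s_3={p,s}: F((F(p) & X(s)))=True (F(p) & X(s))=True F(p)=True p=True X(s)=True s=True
s_4={s}: F((F(p) & X(s)))=True (F(p) & X(s))=True F(p)=True p=False X(s)=True s=True
s_5={p,s}: F((F(p) & X(s)))=False (F(p) & X(s))=False F(p)=True p=True X(s)=False s=True

Answer: true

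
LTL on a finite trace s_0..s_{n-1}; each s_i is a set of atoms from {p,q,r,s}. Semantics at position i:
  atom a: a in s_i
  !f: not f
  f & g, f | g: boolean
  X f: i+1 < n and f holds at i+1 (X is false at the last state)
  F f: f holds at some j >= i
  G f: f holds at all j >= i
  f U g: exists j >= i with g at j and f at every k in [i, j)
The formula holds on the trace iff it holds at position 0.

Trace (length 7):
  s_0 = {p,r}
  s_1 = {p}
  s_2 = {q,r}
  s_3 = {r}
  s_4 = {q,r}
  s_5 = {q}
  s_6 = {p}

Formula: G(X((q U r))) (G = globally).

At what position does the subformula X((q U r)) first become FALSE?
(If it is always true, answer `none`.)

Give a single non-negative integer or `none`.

s_0={p,r}: X((q U r))=False (q U r)=True q=False r=True
s_1={p}: X((q U r))=True (q U r)=False q=False r=False
s_2={q,r}: X((q U r))=True (q U r)=True q=True r=True
s_3={r}: X((q U r))=True (q U r)=True q=False r=True
s_4={q,r}: X((q U r))=False (q U r)=True q=True r=True
s_5={q}: X((q U r))=False (q U r)=False q=True r=False
s_6={p}: X((q U r))=False (q U r)=False q=False r=False
G(X((q U r))) holds globally = False
First violation at position 0.

Answer: 0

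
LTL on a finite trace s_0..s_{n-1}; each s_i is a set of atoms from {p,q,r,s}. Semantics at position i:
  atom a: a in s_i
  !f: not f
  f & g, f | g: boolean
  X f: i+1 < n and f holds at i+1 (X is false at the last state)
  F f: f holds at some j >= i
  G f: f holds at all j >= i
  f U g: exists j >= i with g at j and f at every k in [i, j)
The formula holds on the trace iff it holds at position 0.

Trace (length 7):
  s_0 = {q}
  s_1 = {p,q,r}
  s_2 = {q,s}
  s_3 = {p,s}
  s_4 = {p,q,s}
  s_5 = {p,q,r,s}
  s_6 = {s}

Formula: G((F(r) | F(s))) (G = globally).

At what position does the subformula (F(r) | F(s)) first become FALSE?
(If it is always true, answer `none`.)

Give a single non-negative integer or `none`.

Answer: none

Derivation:
s_0={q}: (F(r) | F(s))=True F(r)=True r=False F(s)=True s=False
s_1={p,q,r}: (F(r) | F(s))=True F(r)=True r=True F(s)=True s=False
s_2={q,s}: (F(r) | F(s))=True F(r)=True r=False F(s)=True s=True
s_3={p,s}: (F(r) | F(s))=True F(r)=True r=False F(s)=True s=True
s_4={p,q,s}: (F(r) | F(s))=True F(r)=True r=False F(s)=True s=True
s_5={p,q,r,s}: (F(r) | F(s))=True F(r)=True r=True F(s)=True s=True
s_6={s}: (F(r) | F(s))=True F(r)=False r=False F(s)=True s=True
G((F(r) | F(s))) holds globally = True
No violation — formula holds at every position.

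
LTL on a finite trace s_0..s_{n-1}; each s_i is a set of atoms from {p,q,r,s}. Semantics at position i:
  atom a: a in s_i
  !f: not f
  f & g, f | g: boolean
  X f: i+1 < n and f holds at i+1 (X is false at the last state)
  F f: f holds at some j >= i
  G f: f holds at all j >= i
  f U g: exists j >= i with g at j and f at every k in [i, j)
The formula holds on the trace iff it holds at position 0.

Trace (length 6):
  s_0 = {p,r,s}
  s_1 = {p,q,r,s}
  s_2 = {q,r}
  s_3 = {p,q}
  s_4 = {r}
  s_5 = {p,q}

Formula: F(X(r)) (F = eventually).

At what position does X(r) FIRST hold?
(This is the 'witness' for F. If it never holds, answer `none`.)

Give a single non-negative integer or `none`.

Answer: 0

Derivation:
s_0={p,r,s}: X(r)=True r=True
s_1={p,q,r,s}: X(r)=True r=True
s_2={q,r}: X(r)=False r=True
s_3={p,q}: X(r)=True r=False
s_4={r}: X(r)=False r=True
s_5={p,q}: X(r)=False r=False
F(X(r)) holds; first witness at position 0.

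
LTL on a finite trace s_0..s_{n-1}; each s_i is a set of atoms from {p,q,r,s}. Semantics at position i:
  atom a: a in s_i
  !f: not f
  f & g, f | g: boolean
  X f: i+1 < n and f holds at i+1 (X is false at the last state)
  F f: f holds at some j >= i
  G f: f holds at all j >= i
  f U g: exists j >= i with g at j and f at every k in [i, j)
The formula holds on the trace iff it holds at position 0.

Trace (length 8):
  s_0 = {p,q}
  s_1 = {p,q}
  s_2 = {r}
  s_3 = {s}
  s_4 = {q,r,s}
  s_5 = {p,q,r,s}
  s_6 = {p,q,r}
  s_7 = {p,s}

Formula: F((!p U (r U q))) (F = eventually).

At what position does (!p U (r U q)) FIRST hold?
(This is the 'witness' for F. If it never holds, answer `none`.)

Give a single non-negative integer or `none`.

Answer: 0

Derivation:
s_0={p,q}: (!p U (r U q))=True !p=False p=True (r U q)=True r=False q=True
s_1={p,q}: (!p U (r U q))=True !p=False p=True (r U q)=True r=False q=True
s_2={r}: (!p U (r U q))=True !p=True p=False (r U q)=False r=True q=False
s_3={s}: (!p U (r U q))=True !p=True p=False (r U q)=False r=False q=False
s_4={q,r,s}: (!p U (r U q))=True !p=True p=False (r U q)=True r=True q=True
s_5={p,q,r,s}: (!p U (r U q))=True !p=False p=True (r U q)=True r=True q=True
s_6={p,q,r}: (!p U (r U q))=True !p=False p=True (r U q)=True r=True q=True
s_7={p,s}: (!p U (r U q))=False !p=False p=True (r U q)=False r=False q=False
F((!p U (r U q))) holds; first witness at position 0.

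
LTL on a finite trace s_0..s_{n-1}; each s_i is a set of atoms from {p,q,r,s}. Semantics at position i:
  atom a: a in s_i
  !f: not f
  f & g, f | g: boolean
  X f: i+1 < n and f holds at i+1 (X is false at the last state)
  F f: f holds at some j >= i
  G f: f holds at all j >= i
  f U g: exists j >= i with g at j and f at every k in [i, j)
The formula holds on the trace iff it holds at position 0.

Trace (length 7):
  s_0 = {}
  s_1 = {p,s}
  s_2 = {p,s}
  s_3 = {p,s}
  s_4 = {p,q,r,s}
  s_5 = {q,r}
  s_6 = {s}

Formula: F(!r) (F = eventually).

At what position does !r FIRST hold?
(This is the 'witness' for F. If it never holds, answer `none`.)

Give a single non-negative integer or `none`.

Answer: 0

Derivation:
s_0={}: !r=True r=False
s_1={p,s}: !r=True r=False
s_2={p,s}: !r=True r=False
s_3={p,s}: !r=True r=False
s_4={p,q,r,s}: !r=False r=True
s_5={q,r}: !r=False r=True
s_6={s}: !r=True r=False
F(!r) holds; first witness at position 0.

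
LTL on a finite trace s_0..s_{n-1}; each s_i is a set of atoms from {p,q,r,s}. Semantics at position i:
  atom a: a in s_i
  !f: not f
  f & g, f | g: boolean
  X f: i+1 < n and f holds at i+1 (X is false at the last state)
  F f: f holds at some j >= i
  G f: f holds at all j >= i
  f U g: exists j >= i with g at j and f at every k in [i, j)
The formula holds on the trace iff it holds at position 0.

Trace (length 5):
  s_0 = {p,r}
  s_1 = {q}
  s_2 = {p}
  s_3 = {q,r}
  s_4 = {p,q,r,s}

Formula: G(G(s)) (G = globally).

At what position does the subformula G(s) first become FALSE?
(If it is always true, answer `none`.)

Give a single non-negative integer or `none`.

Answer: 0

Derivation:
s_0={p,r}: G(s)=False s=False
s_1={q}: G(s)=False s=False
s_2={p}: G(s)=False s=False
s_3={q,r}: G(s)=False s=False
s_4={p,q,r,s}: G(s)=True s=True
G(G(s)) holds globally = False
First violation at position 0.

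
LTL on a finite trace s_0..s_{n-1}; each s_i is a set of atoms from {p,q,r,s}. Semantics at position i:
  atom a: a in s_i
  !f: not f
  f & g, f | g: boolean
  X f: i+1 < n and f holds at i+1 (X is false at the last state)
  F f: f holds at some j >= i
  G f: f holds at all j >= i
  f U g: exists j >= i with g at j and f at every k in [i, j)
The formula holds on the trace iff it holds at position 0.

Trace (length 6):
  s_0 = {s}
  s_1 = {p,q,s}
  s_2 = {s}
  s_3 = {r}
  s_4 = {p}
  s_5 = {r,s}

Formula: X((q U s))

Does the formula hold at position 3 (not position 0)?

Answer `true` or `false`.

Answer: false

Derivation:
s_0={s}: X((q U s))=True (q U s)=True q=False s=True
s_1={p,q,s}: X((q U s))=True (q U s)=True q=True s=True
s_2={s}: X((q U s))=False (q U s)=True q=False s=True
s_3={r}: X((q U s))=False (q U s)=False q=False s=False
s_4={p}: X((q U s))=True (q U s)=False q=False s=False
s_5={r,s}: X((q U s))=False (q U s)=True q=False s=True
Evaluating at position 3: result = False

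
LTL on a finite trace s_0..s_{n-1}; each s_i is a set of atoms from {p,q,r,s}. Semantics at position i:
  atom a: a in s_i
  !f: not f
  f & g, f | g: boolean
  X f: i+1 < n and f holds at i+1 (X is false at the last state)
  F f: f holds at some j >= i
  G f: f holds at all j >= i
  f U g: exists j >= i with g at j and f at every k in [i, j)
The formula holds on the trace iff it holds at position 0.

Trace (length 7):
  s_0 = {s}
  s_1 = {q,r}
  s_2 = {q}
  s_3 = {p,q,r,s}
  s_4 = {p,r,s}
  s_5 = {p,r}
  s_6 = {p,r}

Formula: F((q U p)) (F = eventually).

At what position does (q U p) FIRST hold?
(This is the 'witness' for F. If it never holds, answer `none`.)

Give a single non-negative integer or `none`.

s_0={s}: (q U p)=False q=False p=False
s_1={q,r}: (q U p)=True q=True p=False
s_2={q}: (q U p)=True q=True p=False
s_3={p,q,r,s}: (q U p)=True q=True p=True
s_4={p,r,s}: (q U p)=True q=False p=True
s_5={p,r}: (q U p)=True q=False p=True
s_6={p,r}: (q U p)=True q=False p=True
F((q U p)) holds; first witness at position 1.

Answer: 1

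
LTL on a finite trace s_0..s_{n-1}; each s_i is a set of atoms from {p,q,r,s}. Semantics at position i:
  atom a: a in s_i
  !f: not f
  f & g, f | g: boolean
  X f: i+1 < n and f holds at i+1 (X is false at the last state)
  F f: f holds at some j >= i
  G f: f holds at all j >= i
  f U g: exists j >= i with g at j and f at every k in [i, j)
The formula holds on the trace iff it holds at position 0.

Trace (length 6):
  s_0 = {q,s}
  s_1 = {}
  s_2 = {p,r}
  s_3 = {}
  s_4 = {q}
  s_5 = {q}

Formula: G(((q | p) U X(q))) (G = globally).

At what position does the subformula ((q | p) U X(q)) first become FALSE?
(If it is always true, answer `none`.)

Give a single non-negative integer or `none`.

s_0={q,s}: ((q | p) U X(q))=False (q | p)=True q=True p=False X(q)=False
s_1={}: ((q | p) U X(q))=False (q | p)=False q=False p=False X(q)=False
s_2={p,r}: ((q | p) U X(q))=True (q | p)=True q=False p=True X(q)=False
s_3={}: ((q | p) U X(q))=True (q | p)=False q=False p=False X(q)=True
s_4={q}: ((q | p) U X(q))=True (q | p)=True q=True p=False X(q)=True
s_5={q}: ((q | p) U X(q))=False (q | p)=True q=True p=False X(q)=False
G(((q | p) U X(q))) holds globally = False
First violation at position 0.

Answer: 0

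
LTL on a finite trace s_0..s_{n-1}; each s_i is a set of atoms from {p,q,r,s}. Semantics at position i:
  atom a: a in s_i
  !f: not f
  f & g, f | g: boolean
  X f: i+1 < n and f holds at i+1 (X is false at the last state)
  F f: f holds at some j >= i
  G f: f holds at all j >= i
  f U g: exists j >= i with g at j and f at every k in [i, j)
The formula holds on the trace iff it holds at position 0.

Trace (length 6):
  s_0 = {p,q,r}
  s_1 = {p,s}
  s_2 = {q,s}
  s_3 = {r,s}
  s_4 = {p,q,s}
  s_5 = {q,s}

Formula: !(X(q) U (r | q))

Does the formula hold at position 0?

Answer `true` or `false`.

s_0={p,q,r}: !(X(q) U (r | q))=False (X(q) U (r | q))=True X(q)=False q=True (r | q)=True r=True
s_1={p,s}: !(X(q) U (r | q))=False (X(q) U (r | q))=True X(q)=True q=False (r | q)=False r=False
s_2={q,s}: !(X(q) U (r | q))=False (X(q) U (r | q))=True X(q)=False q=True (r | q)=True r=False
s_3={r,s}: !(X(q) U (r | q))=False (X(q) U (r | q))=True X(q)=True q=False (r | q)=True r=True
s_4={p,q,s}: !(X(q) U (r | q))=False (X(q) U (r | q))=True X(q)=True q=True (r | q)=True r=False
s_5={q,s}: !(X(q) U (r | q))=False (X(q) U (r | q))=True X(q)=False q=True (r | q)=True r=False

Answer: false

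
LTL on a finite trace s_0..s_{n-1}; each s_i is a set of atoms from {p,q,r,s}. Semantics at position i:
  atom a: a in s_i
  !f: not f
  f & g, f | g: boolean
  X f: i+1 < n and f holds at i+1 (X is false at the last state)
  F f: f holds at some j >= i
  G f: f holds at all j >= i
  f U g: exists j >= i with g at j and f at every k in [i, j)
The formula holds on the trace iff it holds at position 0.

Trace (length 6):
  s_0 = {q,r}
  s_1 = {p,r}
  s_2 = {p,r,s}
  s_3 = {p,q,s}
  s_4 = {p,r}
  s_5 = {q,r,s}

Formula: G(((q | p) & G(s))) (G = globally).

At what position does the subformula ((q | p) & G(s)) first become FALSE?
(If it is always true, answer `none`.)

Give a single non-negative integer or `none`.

s_0={q,r}: ((q | p) & G(s))=False (q | p)=True q=True p=False G(s)=False s=False
s_1={p,r}: ((q | p) & G(s))=False (q | p)=True q=False p=True G(s)=False s=False
s_2={p,r,s}: ((q | p) & G(s))=False (q | p)=True q=False p=True G(s)=False s=True
s_3={p,q,s}: ((q | p) & G(s))=False (q | p)=True q=True p=True G(s)=False s=True
s_4={p,r}: ((q | p) & G(s))=False (q | p)=True q=False p=True G(s)=False s=False
s_5={q,r,s}: ((q | p) & G(s))=True (q | p)=True q=True p=False G(s)=True s=True
G(((q | p) & G(s))) holds globally = False
First violation at position 0.

Answer: 0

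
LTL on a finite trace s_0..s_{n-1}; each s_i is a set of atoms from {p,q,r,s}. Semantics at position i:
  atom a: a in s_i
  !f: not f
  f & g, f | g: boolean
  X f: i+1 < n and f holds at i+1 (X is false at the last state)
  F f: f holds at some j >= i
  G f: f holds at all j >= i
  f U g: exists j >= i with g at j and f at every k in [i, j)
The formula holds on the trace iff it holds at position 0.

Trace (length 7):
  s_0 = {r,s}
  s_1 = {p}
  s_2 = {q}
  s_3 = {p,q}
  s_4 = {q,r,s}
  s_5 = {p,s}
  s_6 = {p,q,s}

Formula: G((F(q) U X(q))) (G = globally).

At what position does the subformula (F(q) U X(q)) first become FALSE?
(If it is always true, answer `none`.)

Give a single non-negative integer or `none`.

Answer: 6

Derivation:
s_0={r,s}: (F(q) U X(q))=True F(q)=True q=False X(q)=False
s_1={p}: (F(q) U X(q))=True F(q)=True q=False X(q)=True
s_2={q}: (F(q) U X(q))=True F(q)=True q=True X(q)=True
s_3={p,q}: (F(q) U X(q))=True F(q)=True q=True X(q)=True
s_4={q,r,s}: (F(q) U X(q))=True F(q)=True q=True X(q)=False
s_5={p,s}: (F(q) U X(q))=True F(q)=True q=False X(q)=True
s_6={p,q,s}: (F(q) U X(q))=False F(q)=True q=True X(q)=False
G((F(q) U X(q))) holds globally = False
First violation at position 6.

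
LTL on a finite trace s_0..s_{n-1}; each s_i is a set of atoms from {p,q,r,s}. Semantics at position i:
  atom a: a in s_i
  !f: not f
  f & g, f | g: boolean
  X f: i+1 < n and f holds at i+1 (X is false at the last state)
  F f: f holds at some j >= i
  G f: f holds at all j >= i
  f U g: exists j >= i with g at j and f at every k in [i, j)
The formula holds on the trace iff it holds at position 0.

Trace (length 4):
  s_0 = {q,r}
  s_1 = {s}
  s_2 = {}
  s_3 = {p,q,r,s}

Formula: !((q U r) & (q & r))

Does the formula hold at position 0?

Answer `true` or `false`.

Answer: false

Derivation:
s_0={q,r}: !((q U r) & (q & r))=False ((q U r) & (q & r))=True (q U r)=True q=True r=True (q & r)=True
s_1={s}: !((q U r) & (q & r))=True ((q U r) & (q & r))=False (q U r)=False q=False r=False (q & r)=False
s_2={}: !((q U r) & (q & r))=True ((q U r) & (q & r))=False (q U r)=False q=False r=False (q & r)=False
s_3={p,q,r,s}: !((q U r) & (q & r))=False ((q U r) & (q & r))=True (q U r)=True q=True r=True (q & r)=True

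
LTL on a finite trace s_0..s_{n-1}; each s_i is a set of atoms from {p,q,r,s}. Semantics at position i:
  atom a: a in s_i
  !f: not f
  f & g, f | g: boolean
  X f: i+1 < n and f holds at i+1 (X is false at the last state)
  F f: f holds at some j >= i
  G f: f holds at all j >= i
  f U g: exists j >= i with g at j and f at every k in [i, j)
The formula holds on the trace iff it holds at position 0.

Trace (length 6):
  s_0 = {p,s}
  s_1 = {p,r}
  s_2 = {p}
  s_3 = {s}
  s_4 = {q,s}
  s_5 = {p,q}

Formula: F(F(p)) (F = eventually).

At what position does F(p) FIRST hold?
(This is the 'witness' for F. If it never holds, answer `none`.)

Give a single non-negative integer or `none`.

Answer: 0

Derivation:
s_0={p,s}: F(p)=True p=True
s_1={p,r}: F(p)=True p=True
s_2={p}: F(p)=True p=True
s_3={s}: F(p)=True p=False
s_4={q,s}: F(p)=True p=False
s_5={p,q}: F(p)=True p=True
F(F(p)) holds; first witness at position 0.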